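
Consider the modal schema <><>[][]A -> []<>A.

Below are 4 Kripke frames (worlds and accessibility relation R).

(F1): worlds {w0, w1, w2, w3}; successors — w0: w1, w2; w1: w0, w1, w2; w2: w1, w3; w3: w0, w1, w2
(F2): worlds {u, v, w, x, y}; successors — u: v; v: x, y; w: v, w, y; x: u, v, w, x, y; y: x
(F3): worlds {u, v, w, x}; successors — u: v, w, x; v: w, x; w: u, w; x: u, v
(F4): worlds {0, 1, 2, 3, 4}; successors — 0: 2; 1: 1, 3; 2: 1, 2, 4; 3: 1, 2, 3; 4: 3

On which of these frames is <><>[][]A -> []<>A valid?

(F1), (F3), (F4)

This is the axiom for a generalized confluence (Geach) condition; its first-order frame correspondent is forall x forall y forall z ((x R^2 y & xRz) -> exists w (y R^2 w & zRw)).
(F1): condition met.
(F2): fails — xR²u, xRu but no t with uR²t and uRt.
(F3): condition met.
(F4): condition met.
Valid on: (F1), (F3), (F4).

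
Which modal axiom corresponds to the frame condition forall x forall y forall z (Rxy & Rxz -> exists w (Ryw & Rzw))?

◇□ψ → □◇ψ

A defining formula is ◇□ψ → □◇ψ (the .2 axiom).
Suppose ◇□ψ→□◇ψ is valid. Take Rxy, Rxz and set V(ψ)={w : Ryw}. Then □ψ at y so ◇□ψ at x, so □◇ψ at x, so ◇ψ at z, giving w with Rzw and Ryw.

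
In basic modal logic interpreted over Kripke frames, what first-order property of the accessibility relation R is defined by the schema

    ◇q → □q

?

This schema is the CD axiom.
It corresponds to partial functionality: ∀x ∀y ∀z (Rxy ∧ Rxz → y = z).

Partial functionality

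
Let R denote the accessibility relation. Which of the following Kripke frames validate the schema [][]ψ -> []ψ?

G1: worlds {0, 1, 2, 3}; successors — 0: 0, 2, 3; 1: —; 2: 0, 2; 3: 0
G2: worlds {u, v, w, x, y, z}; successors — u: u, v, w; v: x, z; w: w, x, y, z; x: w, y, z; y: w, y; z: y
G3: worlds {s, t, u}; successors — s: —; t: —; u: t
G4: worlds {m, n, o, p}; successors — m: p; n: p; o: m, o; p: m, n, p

The schema corresponds to density: forall x forall y (Rxy -> exists z (Rxz & Rzy)).
G1: condition met.
G2: fails — Rvx but no t with Rvt and Rtx.
G3: fails — Rut but no z with Ruz and Rzt.
G4: condition met.

G1, G4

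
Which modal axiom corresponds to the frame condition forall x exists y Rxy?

The condition is seriality. The D schema □s → ◇s defines it.
Suppose □s→◇s is valid. At any x set V(s)=W. Then □s at x, so ◇s at x, so x has a successor.

□s → ◇s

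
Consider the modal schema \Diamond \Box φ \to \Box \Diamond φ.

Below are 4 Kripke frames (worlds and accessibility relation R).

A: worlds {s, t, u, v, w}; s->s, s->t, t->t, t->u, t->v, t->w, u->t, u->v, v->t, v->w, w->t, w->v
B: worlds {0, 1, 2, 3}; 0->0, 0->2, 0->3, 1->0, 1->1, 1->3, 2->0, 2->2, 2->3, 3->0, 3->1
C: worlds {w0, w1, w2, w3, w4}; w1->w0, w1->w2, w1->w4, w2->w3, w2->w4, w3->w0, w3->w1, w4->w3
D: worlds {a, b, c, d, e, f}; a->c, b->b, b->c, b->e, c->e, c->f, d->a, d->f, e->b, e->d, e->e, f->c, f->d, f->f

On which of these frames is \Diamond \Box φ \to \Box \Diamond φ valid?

A, B

Frame correspondent (Sahlqvist): \forall x \forall y \forall z (Rxy \wedge Rxz \to \exists w (Ryw \wedge Rzw)) — i.e. convergence.
A: condition met.
B: condition met.
C: fails — Rw1w2 and Rw1w0 but w2 and w0 have no common successor.
D: fails — Reb and Red but b and d have no common successor.
Valid on: A, B.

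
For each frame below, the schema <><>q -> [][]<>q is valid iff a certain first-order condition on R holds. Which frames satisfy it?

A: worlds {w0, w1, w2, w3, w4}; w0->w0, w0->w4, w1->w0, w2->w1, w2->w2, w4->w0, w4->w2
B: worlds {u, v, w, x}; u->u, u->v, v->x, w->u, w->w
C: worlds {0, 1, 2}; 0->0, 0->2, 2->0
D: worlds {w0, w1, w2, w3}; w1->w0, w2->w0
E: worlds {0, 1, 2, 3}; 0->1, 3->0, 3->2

This is the axiom for a generalized confluence (Geach) condition; its first-order frame correspondent is forall x forall y forall z ((x R^2 y & x R^2 z) -> exists w (y = w & zRw)).
A: fails — w0R²w0, w0R²w2 but no w with w0=w and w2Rw.
B: fails — uR²u, uR²v but no t with u=t and vRt.
C: fails — 0R²2, 0R²2 but no w with 2=w and 2Rw.
D: ✓.
E: fails — 3R²1, 3R²1 but no w with 1=w and 1Rw.
Valid on: D.

D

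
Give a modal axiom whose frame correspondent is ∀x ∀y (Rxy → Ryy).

□(□p → p)

A defining formula is □(□p → p) (the T□ axiom).
Suppose □(□p→p) is valid. Take Rxy and set V(p)={w : Ryw}. Then at y, □p holds; since □(□p→p) at x, □p→p at y, so p at y, i.e. Ryy.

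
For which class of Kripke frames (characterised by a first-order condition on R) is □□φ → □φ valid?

Density

Suppose □□φ→□φ is valid. Take Rxy and set V(φ)={w : xR²w}. Then □□φ at x, so □φ at x, so φ at y, i.e. ∃z(Rxz∧Rzy).
Conversely, any frame satisfying ∀x ∀y (Rxy → ∃z (Rxz ∧ Rzy)) validates the schema.
Frame condition: ∀x ∀y (Rxy → ∃z (Rxz ∧ Rzy)).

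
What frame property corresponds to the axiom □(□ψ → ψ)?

shift-reflexivity: ∀x ∀y (Rxy → Ryy)

Suppose □(□ψ→ψ) is valid. Take Rxy and set V(ψ)={w : Ryw}. Then at y, □ψ holds; since □(□ψ→ψ) at x, □ψ→ψ at y, so ψ at y, i.e. Ryy.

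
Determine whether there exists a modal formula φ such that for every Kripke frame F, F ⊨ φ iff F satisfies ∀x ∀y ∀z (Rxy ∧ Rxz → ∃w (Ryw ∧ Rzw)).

The condition is convergence. A defining modal formula is ◇□q → □◇q.
Suppose ◇□q→□◇q is valid. Take Rxy, Rxz and set V(q)={w : Ryw}. Then □q at y so ◇□q at x, so □◇q at x, so ◇q at z, giving w with Rzw and Ryw.

Yes — defined by ◇□q → □◇q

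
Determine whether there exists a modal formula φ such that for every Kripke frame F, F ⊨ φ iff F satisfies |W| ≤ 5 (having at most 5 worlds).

If a class were modally definable it would be closed under disjoint unions (Goldblatt–Thomason).
Any modal formula valid on each of 6 disjoint one-world frames is valid on their disjoint union (validity is preserved under disjoint unions). Each one-world frame has |W|=1≤5, but the union has |W|=6.
Hence having at most 5 worlds is not modally definable.

No — not modally definable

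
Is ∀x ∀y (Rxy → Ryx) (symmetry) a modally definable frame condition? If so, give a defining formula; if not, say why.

Yes, by p → □◇p

The condition is symmetry. A defining modal formula is p → □◇p.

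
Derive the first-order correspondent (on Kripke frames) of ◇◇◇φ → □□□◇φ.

∀x ∀y ∀z ((xR³y ∧ xR³z) → ∃w (y = w ∧ zRw))

This is a Sahlqvist (Geach-type) schema ◇^3□^0φ → □^3◇^1φ.
First-order correspondent: ∀x ∀y ∀z ((xR³y ∧ xR³z) → ∃w (y = w ∧ zRw)).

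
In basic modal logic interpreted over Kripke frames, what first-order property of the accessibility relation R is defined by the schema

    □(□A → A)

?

This schema is the T□ axiom.
Its frame correspondent is shift-reflexivity — ∀x ∀y (Rxy → Ryy).

shift-reflexivity: ∀x ∀y (Rxy → Ryy)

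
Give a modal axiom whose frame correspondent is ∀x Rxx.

The condition is reflexivity. The T schema □s → s defines it.
Suppose □s→s is valid. At any x set V(s)={w : Rxw}. Then □s holds at x, so s holds at x, i.e. Rxx.

□s → s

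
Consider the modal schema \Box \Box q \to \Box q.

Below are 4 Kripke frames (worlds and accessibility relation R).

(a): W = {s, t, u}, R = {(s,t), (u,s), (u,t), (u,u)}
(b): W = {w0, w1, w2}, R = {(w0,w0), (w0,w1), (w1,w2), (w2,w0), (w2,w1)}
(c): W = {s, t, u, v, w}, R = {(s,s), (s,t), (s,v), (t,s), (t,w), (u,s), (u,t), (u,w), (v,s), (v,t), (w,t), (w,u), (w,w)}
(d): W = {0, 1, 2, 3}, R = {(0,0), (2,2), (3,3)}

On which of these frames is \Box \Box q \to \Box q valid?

(c), (d)

This is the axiom for density; its first-order frame correspondent is \forall x \forall y (Rxy \to \exists z (Rxz \wedge Rzy)).
(a): fails — Rst but no z with Rsz and Rzt.
(b): fails — Rw1w2 but no z with Rw1z and Rzw2.
(c): holds.
(d): holds.
Valid on: (c), (d).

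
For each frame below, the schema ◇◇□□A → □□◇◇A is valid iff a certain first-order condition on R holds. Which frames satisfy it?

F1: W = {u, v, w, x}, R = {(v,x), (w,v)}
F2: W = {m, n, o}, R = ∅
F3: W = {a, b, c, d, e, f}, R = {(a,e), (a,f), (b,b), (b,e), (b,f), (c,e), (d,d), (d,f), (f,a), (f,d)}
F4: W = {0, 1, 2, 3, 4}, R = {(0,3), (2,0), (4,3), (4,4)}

F2

Frame correspondent (Sahlqvist): ∀x ∀y ∀z ((xR²y ∧ xR²z) → ∃w (yR²w ∧ zR²w)) — i.e. a generalized confluence (Geach) condition.
F1: fails — wR²x, wR²x but no t with xR²t and xR²t.
F2: condition met.
F3: fails — bR²a, bR²e but no w with aR²w and eR²w.
F4: fails — 2R²3, 2R²3 but no w with 3R²w and 3R²w.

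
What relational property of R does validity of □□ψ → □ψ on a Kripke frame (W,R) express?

Suppose □□ψ→□ψ is valid. Take Rxy and set V(ψ)={w : xR²w}. Then □□ψ at x, so □ψ at x, so ψ at y, i.e. ∃z(Rxz∧Rzy).

density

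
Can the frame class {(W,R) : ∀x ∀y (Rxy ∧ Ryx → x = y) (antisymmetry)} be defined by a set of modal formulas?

Modal frame validity is preserved under surjective bounded morphisms.
The 4-cycle (worlds s,t,u,v with s→t→u→v→s) is antisymmetric. Sending even-indexed worlds to a and odd-indexed worlds to b is a surjective bounded morphism onto the two-world frame with a↔b, which is not antisymmetric.
Hence antisymmetry is not modally definable.

No — not modally definable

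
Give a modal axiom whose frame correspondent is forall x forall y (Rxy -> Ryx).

r → □◇r

This is symmetry; the standard corresponding axiom is B: r → □◇r.
Suppose r→□◇r is valid. Take Rxy and set V(r)={x}. Then r at x, so □◇r at x, so ◇r at y, so some z with Ryz has r; z=x, i.e. Ryx.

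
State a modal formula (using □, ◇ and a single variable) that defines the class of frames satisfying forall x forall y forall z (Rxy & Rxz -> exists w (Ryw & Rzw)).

◇□p → □◇p

The condition is convergence. The .2 schema ◇□p → □◇p defines it.
Suppose ◇□p→□◇p is valid. Take Rxy, Rxz and set V(p)={w : Ryw}. Then □p at y so ◇□p at x, so □◇p at x, so ◇p at z, giving w with Rzw and Ryw.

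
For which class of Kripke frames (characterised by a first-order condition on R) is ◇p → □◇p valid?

The Euclidean property

This schema is the 5 axiom.
Its frame correspondent is the Euclidean property — ∀x ∀y ∀z (Rxy ∧ Rxz → Ryz).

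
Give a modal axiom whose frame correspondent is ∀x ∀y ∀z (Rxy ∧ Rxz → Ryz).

◇r → □◇r

This is the Euclidean property; the standard corresponding axiom is 5: ◇r → □◇r.
Suppose ◇r→□◇r is valid. Take Rxy, Rxz and set V(r)={y}. Then ◇r at x, so □◇r at x, so ◇r at z, so some w with Rzw has r; w=y, i.e. Rzy. By symmetry of the argument, Ryz.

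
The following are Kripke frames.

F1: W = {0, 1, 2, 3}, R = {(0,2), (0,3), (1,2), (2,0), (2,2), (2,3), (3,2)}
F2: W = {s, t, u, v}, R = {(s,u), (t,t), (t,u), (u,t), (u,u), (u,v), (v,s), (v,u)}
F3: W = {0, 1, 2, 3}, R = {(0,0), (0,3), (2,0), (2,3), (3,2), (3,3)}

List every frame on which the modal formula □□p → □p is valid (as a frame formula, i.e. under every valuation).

This is the axiom for density; its first-order frame correspondent is ∀x ∀y (Rxy → ∃z (Rxz ∧ Rzy)).
F1: satisfies the condition.
F2: fails — Rvs but no z with Rvz and Rzs.
F3: satisfies the condition.
Valid on: F1, F3.

F1, F3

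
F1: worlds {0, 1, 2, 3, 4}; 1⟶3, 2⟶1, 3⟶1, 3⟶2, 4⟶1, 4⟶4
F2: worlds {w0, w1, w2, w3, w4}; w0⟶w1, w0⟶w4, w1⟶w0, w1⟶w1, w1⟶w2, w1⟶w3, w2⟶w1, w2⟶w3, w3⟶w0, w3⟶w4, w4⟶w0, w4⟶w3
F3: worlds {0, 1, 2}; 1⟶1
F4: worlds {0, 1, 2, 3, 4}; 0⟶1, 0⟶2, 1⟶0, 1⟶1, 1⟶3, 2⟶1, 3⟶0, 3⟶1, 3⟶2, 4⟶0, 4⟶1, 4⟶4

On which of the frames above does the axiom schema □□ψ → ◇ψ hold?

This is the axiom for a generalized confluence (Geach) condition; its first-order frame correspondent is ∀x ∃w (xR²w ∧ xRw).
F1: fails — at 0 but no w with 0R²w and 0Rw.
F2: satisfies the condition.
F3: fails — at 0 but no w with 0R²w and 0Rw.
F4: satisfies the condition.

F2, F4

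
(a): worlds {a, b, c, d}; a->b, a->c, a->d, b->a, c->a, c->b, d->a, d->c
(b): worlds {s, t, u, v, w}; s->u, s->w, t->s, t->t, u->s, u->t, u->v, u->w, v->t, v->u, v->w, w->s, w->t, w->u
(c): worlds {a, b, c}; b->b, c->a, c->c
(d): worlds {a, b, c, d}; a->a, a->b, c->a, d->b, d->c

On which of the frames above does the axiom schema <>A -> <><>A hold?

The schema corresponds to a generalized confluence (Geach) condition: forall x forall y (xRy -> exists w (y = w & x R^2 w)).
(a): fails — aRd but no w with d=w and aR²w.
(b): fails — uRv but no w* with v=w* and uR²w*.
(c): ✓.
(d): fails — dRb but no w with b=w and dR²w.

(c)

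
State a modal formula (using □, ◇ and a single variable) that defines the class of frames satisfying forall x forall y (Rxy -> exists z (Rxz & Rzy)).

A defining formula is □□p → □p (the C4 axiom).

□□p → □p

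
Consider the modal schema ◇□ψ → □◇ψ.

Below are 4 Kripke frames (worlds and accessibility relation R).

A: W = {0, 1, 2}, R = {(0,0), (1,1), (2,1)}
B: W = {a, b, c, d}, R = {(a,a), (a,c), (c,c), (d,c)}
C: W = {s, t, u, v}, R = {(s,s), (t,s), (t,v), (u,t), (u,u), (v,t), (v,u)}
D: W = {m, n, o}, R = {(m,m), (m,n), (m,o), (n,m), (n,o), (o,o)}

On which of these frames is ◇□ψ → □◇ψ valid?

The schema corresponds to convergence: ∀x ∀y ∀z (Rxy ∧ Rxz → ∃w (Ryw ∧ Rzw)).
A: holds.
B: holds.
C: fails — Rtv and Rts but v and s have no common successor.
D: holds.
Valid on: A, B, D.

A, B, D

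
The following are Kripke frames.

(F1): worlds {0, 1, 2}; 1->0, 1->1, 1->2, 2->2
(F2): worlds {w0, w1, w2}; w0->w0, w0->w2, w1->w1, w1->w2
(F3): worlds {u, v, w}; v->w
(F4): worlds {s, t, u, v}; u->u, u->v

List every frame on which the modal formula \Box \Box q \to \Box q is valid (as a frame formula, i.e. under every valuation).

The schema corresponds to density: \forall x \forall y (Rxy \to \exists z (Rxz \wedge Rzy)).
(F1): ✓.
(F2): ✓.
(F3): fails — Rvw but no z with Rvz and Rzw.
(F4): ✓.

(F1), (F2), (F4)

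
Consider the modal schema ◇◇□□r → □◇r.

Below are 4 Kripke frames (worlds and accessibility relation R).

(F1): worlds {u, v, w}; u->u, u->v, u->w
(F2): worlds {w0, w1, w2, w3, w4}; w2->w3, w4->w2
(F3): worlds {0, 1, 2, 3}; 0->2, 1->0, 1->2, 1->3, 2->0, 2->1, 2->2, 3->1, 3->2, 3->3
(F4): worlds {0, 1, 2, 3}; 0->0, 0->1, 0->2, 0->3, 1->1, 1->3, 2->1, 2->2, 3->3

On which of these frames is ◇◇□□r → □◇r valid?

(F3)

The schema corresponds to a generalized confluence (Geach) condition: ∀x ∀y ∀z ((xR²y ∧ xRz) → ∃w (yR²w ∧ zRw)).
(F1): fails — uR²u, uRv but no t with uR²t and vRt.
(F2): fails — w4R²w3, w4Rw2 but no w with w3R²w and w2Rw.
(F3): satisfies the condition.
(F4): fails — 0R²3, 0R2 but no w with 3R²w and 2Rw.
Valid on: (F3).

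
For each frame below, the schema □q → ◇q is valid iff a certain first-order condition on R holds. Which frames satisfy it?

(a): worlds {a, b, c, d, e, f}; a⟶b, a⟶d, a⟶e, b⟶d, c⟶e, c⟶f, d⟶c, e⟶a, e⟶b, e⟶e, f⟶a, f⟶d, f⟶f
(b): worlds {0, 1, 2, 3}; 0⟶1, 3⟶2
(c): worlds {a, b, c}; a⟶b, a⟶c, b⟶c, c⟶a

(a), (c)

Frame correspondent (Sahlqvist): ∀x ∃y Rxy — i.e. seriality.
(a): condition met.
(b): fails — world 1 has no successor.
(c): condition met.
Valid on: (a), (c).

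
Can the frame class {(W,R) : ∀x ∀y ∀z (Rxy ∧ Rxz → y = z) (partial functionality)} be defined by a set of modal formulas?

Yes, by ◇q → □q

This is a Sahlqvist condition; the CD axiom ◇q → □q defines it.
Suppose ◇q→□q is valid. Take Rxy, Rxz and set V(q)={y}. Then ◇q at x, so □q at x, so q at z, i.e. z=y.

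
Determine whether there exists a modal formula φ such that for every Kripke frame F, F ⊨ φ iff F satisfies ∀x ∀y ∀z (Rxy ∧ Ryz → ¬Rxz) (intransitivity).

Any modally definable frame class is closed under surjective bounded morphisms.
The 3-cycle (worlds s,t,u with s→t→u→s) is intransitive. Mapping every world to a single reflexive point • is a surjective bounded morphism; the reflexive point is not intransitive (R••∧R•• but R••).
So no modal formula (or set of formulas) defines exactly the intransitive frames.

No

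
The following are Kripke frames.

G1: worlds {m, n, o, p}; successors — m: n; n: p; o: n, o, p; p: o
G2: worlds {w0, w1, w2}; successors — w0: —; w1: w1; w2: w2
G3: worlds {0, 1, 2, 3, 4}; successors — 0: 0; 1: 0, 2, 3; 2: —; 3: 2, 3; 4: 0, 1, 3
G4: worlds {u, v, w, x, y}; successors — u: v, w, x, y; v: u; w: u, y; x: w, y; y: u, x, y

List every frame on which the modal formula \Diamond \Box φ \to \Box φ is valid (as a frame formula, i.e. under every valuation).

G2

This is the axiom for the Euclidean property; its first-order frame correspondent is \forall x \forall y \forall z (Rxy \wedge Rxz \to Ryz).
G1: fails — Rmn and Rmn but not Rnn.
G2: holds.
G3: fails — R10 and R12 but not R02.
G4: fails — Ruv and Ruv but not Rvv.
Valid on: G2.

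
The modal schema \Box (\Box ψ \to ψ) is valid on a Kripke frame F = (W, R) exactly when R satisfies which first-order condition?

Suppose □(□ψ→ψ) is valid. Take Rxy and set V(ψ)={w : Ryw}. Then at y, □ψ holds; since □(□ψ→ψ) at x, □ψ→ψ at y, so ψ at y, i.e. Ryy.
Conversely, any frame satisfying \forall x \forall y (Rxy \to Ryy) validates the schema.
Frame condition: \forall x \forall y (Rxy \to Ryy).

Shift-reflexivity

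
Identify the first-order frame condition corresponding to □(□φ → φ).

Shift-reflexivity

Suppose □(□φ→φ) is valid. Take Rxy and set V(φ)={w : Ryw}. Then at y, □φ holds; since □(□φ→φ) at x, □φ→φ at y, so φ at y, i.e. Ryy.
The converse is a direct semantic check.
So the correspondent is shift-reflexivity.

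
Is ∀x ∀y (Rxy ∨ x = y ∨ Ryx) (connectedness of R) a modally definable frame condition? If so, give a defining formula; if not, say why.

No — not modally definable

Any modally definable frame class is closed under disjoint unions.
Take 2 disjoint single-world reflexive frames: each is trivially connected, but their disjoint union has 2 worlds with no edge between distinct components, so it is not connected.
So the class is not modally definable.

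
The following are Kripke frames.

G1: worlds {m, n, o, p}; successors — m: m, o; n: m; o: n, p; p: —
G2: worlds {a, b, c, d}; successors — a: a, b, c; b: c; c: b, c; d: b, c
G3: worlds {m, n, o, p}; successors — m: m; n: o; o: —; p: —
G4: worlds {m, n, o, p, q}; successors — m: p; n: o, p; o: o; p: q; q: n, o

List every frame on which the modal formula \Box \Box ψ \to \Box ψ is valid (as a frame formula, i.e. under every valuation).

The schema corresponds to density: \forall x \forall y (Rxy \to \exists z (Rxz \wedge Rzy)).
G1: fails — Ron but no z with Roz and Rzn.
G2: condition met.
G3: fails — Rno but no z with Rnz and Rzo.
G4: fails — Rqn but no z with Rqz and Rzn.

G2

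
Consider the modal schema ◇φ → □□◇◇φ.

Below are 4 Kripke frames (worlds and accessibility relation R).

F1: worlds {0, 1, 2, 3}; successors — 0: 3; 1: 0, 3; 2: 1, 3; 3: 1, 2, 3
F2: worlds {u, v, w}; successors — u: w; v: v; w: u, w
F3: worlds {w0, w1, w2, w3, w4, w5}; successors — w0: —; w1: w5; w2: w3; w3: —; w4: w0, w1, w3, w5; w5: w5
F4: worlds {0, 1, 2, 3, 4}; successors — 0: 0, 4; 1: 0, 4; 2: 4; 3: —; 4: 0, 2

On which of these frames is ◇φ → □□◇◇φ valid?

F2

Frame correspondent (Sahlqvist): ∀x ∀y ∀z ((xRy ∧ xR²z) → ∃w (y = w ∧ zR²w)) — i.e. a generalized confluence (Geach) condition.
F1: fails — 1R0, 1R²1 but no w with 0=w and 1R²w.
F2: condition met.
F3: fails — w4Rw0, w4R²w5 but no w with w0=w and w5R²w.
F4: fails — 0R4, 0R²2 but no w with 4=w and 2R²w.
Valid on: F2.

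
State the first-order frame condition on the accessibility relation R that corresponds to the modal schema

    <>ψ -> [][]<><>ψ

forall x forall y forall z ((xRy & x R^2 z) -> exists w (y = w & z R^2 w))

This is a Sahlqvist (Geach-type) schema ◇^1□^0ψ → □^2◇^2ψ.
Minimal-valuation argument: fix x; take any y with xR^1y and any z with xR^2z. Set V(ψ) to the set of worlds R-reachable from y in exactly 0 steps. Then □^0ψ holds at y, so the antecedent holds at x; validity forces ◇^2ψ at z, giving a w with zR^2w and yR^0w.
First-order correspondent: forall x forall y forall z ((xRy & x R^2 z) -> exists w (y = w & z R^2 w)).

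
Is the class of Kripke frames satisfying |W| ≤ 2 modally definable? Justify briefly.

Modal frame validity is preserved under disjoint unions.
Any modal formula valid on each of 3 disjoint one-world frames is valid on their disjoint union (validity is preserved under disjoint unions). Each one-world frame has |W|=1≤2, but the union has |W|=3.
So no modal formula (or set of formulas) defines exactly the |W|≤2 frames.

No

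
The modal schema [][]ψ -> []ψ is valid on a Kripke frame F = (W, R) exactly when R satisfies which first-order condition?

Suppose □□ψ→□ψ is valid. Take Rxy and set V(ψ)={w : xR²w}. Then □□ψ at x, so □ψ at x, so ψ at y, i.e. ∃z(Rxz∧Rzy).
The converse is a direct semantic check.
Frame condition: forall x forall y (Rxy -> exists z (Rxz & Rzy)).

density: forall x forall y (Rxy -> exists z (Rxz & Rzy))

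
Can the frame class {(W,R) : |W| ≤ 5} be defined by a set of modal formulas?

No

If a class were modally definable it would be closed under disjoint unions (Goldblatt–Thomason).
Any modal formula valid on each of 6 disjoint one-world frames is valid on their disjoint union (validity is preserved under disjoint unions). Each one-world frame has |W|=1≤5, but the union has |W|=6.
Hence having at most 5 worlds is not modally definable.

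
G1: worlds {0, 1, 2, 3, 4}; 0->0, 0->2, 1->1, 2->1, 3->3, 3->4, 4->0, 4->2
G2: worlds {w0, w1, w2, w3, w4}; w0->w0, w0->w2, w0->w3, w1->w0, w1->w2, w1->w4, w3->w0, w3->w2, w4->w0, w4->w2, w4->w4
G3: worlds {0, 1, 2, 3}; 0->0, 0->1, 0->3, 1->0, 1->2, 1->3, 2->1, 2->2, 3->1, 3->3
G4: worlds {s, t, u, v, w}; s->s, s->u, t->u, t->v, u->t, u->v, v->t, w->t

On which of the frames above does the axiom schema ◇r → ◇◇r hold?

G1, G2, G3

The schema corresponds to a generalized confluence (Geach) condition: ∀x ∀y (xRy → ∃w (y = w ∧ xR²w)).
G1: condition met.
G2: condition met.
G3: condition met.
G4: fails — tRu but no w* with u=w* and tR²w*.
Valid on: G1, G2, G3.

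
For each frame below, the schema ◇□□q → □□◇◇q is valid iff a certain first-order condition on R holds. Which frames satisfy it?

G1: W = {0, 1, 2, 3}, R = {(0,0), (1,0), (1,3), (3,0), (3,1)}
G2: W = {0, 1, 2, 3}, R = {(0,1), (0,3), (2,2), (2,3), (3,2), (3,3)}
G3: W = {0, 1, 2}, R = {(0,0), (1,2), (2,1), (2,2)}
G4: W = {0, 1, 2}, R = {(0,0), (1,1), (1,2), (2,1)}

G1, G3, G4

The schema corresponds to a generalized confluence (Geach) condition: ∀x ∀y ∀z ((xRy ∧ xR²z) → ∃w (yR²w ∧ zR²w)).
G1: ✓.
G2: fails — 0R1, 0R²2 but no w with 1R²w and 2R²w.
G3: ✓.
G4: ✓.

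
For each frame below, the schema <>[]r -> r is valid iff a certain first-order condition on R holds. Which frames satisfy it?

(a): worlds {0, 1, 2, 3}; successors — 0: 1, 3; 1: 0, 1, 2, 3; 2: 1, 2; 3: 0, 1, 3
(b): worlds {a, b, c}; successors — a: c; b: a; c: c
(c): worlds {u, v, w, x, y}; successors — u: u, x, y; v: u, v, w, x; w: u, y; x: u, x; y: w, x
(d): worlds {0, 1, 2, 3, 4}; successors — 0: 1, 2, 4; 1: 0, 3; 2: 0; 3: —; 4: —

Frame correspondent (Sahlqvist): forall x forall y (Rxy -> Ryx) — i.e. symmetry.
(a): ✓.
(b): fails — Rac but not Rca.
(c): fails — Ryx but not Rxy.
(d): fails — R04 but not R40.
Valid on: (a).

(a)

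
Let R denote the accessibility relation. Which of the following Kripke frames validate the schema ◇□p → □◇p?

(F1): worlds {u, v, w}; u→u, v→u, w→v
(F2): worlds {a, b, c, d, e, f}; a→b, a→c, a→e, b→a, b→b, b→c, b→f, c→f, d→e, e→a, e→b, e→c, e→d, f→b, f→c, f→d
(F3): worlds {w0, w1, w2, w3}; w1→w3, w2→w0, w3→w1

The schema corresponds to convergence: ∀x ∀y ∀z (Rxy ∧ Rxz → ∃w (Ryw ∧ Rzw)).
(F1): holds.
(F2): fails — Rae and Rac but e and c have no common successor.
(F3): fails — Rw2w0 and Rw2w0 but w0 and w0 have no common successor.

(F1)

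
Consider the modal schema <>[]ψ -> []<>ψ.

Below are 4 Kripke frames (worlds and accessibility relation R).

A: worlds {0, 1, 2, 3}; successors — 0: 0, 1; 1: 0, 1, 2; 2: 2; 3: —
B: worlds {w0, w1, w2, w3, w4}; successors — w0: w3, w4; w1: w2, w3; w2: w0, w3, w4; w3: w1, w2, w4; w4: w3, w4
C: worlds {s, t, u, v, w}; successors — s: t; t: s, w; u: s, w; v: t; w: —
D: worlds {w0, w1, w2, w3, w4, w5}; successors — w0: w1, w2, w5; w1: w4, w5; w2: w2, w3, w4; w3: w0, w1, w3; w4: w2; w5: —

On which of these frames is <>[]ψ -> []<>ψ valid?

Frame correspondent (Sahlqvist): forall x forall y forall z (Rxy & Rxz -> exists w (Ryw & Rzw)) — i.e. convergence.
A: fails — R10 and R12 but 0 and 2 have no common successor.
B: satisfies the condition.
C: fails — Rts and Rtw but s and w have no common successor.
D: fails — Rw0w5 and Rw0w5 but w5 and w5 have no common successor.
Valid on: B.

B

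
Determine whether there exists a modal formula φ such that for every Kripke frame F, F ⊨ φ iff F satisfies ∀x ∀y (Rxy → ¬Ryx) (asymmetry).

No

Any modally definable frame class is closed under surjective bounded morphisms.
The 3-cycle (worlds a,b,c with a→b→c→a) is asymmetric. Mapping every world to a single reflexive point • is a surjective bounded morphism, and the reflexive point is not asymmetric (R•• but asymmetry requires ¬R••).
Hence asymmetry is not modally definable.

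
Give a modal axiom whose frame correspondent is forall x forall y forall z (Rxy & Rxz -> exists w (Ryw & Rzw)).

A defining formula is ◇□ψ → □◇ψ (the .2 axiom).
Suppose ◇□ψ→□◇ψ is valid. Take Rxy, Rxz and set V(ψ)={w : Ryw}. Then □ψ at y so ◇□ψ at x, so □◇ψ at x, so ◇ψ at z, giving w with Rzw and Ryw.

◇□ψ → □◇ψ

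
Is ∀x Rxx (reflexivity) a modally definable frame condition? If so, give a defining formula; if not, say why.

This is a Sahlqvist condition; the T axiom □p → p defines it.

Definable; □p → p defines it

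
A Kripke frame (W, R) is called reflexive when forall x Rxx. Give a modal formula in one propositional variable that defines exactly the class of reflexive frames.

□s → s

This is reflexivity; the standard corresponding axiom is T: □s → s.
Suppose □s→s is valid. At any x set V(s)={w : Rxw}. Then □s holds at x, so s holds at x, i.e. Rxx.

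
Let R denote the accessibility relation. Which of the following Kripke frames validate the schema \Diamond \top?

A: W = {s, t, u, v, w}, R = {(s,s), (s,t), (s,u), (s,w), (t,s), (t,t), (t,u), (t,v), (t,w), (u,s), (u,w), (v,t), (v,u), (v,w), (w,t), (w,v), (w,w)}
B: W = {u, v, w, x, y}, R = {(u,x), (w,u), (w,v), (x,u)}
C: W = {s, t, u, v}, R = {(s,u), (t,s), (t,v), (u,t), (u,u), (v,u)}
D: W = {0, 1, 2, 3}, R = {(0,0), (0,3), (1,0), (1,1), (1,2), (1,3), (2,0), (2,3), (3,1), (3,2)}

A, C, D

The schema corresponds to seriality: \forall x \exists y Rxy.
A: satisfies the condition.
B: fails — world v has no successor.
C: satisfies the condition.
D: satisfies the condition.
Valid on: A, C, D.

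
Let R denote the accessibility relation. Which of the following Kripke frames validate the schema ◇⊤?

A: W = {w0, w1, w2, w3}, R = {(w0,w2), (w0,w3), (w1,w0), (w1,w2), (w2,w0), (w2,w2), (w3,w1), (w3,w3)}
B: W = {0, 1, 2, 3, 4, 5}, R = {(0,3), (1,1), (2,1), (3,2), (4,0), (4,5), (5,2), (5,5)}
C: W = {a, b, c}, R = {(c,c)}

This is the axiom for seriality; its first-order frame correspondent is ∀x ∃y Rxy.
A: condition met.
B: condition met.
C: fails — world a has no successor.
Valid on: A, B.

A, B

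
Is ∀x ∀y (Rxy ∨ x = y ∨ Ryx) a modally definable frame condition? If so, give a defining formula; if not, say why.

Any modally definable frame class is closed under disjoint unions.
Take 4 disjoint single-world reflexive frames: each is trivially connected, but their disjoint union has 4 worlds with no edge between distinct components, so it is not connected.
So the class is not modally definable.

Not modally definable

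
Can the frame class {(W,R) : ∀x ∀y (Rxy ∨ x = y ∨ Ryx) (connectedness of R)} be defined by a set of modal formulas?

No

Any modally definable frame class is closed under disjoint unions.
Take 2 disjoint single-world reflexive frames: each is trivially connected, but their disjoint union has 2 worlds with no edge between distinct components, so it is not connected.
So no modal formula (or set of formulas) defines exactly the connected frames.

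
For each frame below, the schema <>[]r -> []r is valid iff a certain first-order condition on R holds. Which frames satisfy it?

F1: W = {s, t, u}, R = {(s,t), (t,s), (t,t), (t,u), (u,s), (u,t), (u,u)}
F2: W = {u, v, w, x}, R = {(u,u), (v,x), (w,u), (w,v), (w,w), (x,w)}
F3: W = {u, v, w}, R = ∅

This is the axiom for the Euclidean property; its first-order frame correspondent is forall x forall y forall z (Rxy & Rxz -> Ryz).
F1: fails — Rts and Rts but not Rss.
F2: fails — Rvx and Rvx but not Rxx.
F3: condition met.

F3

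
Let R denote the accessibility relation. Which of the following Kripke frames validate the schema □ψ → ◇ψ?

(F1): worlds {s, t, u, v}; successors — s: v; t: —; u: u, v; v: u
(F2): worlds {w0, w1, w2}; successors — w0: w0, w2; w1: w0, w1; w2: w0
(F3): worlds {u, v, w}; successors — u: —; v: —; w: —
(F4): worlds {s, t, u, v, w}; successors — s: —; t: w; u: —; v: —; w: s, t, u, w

(F2)

This is the axiom for seriality; its first-order frame correspondent is ∀x ∃y Rxy.
(F1): fails — world t has no successor.
(F2): ✓.
(F3): fails — world u has no successor.
(F4): fails — world s has no successor.
Valid on: (F2).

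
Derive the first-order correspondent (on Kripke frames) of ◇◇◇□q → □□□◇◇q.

∀x ∀y ∀z ((xR³y ∧ xR³z) → ∃w (yRw ∧ zR²w))

This is a Sahlqvist (Geach-type) schema ◇^3□^1q → □^3◇^2q.
First-order correspondent: ∀x ∀y ∀z ((xR³y ∧ xR³z) → ∃w (yRw ∧ zR²w)).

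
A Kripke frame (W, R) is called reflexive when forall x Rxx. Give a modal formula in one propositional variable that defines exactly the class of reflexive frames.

□s → s

A defining formula is □s → s (the T axiom).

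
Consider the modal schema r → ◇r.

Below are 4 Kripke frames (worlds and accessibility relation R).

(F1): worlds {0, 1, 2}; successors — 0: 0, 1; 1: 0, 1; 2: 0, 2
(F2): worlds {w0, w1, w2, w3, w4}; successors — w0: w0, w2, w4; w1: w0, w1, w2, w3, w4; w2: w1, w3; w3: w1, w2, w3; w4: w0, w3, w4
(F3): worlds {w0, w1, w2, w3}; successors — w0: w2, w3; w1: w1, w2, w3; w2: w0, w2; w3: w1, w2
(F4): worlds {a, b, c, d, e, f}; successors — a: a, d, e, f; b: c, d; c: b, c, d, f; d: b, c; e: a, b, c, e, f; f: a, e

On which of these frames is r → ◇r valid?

This is the axiom for reflexivity; its first-order frame correspondent is ∀x Rxx.
(F1): ✓.
(F2): fails — world w2 does not see itself.
(F3): fails — world w0 does not see itself.
(F4): fails — world b does not see itself.
Valid on: (F1).

(F1)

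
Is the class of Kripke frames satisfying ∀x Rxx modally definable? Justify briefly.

This is a Sahlqvist condition; the T axiom □p → p defines it.

Yes — defined by □p → p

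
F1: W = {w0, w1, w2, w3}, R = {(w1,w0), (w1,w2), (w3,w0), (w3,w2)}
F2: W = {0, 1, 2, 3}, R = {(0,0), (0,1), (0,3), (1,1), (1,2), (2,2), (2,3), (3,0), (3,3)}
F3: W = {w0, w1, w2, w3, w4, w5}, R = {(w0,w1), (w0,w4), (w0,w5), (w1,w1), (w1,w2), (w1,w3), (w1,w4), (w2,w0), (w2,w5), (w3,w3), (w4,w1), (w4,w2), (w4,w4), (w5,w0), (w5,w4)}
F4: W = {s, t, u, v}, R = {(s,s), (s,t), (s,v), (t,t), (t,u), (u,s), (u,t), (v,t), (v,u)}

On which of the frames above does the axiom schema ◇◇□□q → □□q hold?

Frame correspondent (Sahlqvist): ∀x ∀y ∀z ((xR²y ∧ xR²z) → ∃w (yR²w ∧ z = w)) — i.e. a generalized confluence (Geach) condition.
F1: condition met.
F2: fails — 0R²1, 0R²0 but no w with 1R²w and 0=w.
F3: fails — w0R²w2, w0R²w2 but no w with w2R²w and w2=w.
F4: fails — sR²t, sR²v but no w with tR²w and v=w.
Valid on: F1.

F1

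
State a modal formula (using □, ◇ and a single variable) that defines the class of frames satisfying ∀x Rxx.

□r → r

This is reflexivity; the standard corresponding axiom is T: □r → r.
Suppose □r→r is valid. At any x set V(r)={w : Rxw}. Then □r holds at x, so r holds at x, i.e. Rxx.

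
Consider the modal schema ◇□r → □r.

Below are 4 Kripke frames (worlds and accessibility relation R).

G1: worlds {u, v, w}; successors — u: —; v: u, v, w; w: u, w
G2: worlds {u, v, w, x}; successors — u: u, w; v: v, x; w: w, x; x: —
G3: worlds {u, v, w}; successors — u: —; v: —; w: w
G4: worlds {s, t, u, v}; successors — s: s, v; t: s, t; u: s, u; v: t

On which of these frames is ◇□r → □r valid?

Frame correspondent (Sahlqvist): ∀x ∀y ∀z (Rxy ∧ Rxz → Ryz) — i.e. the Euclidean property.
G1: fails — Rvw and Rvv but not Rwv.
G2: fails — Ruw and Ruu but not Rwu.
G3: holds.
G4: fails — Rsv and Rsv but not Rvv.

G3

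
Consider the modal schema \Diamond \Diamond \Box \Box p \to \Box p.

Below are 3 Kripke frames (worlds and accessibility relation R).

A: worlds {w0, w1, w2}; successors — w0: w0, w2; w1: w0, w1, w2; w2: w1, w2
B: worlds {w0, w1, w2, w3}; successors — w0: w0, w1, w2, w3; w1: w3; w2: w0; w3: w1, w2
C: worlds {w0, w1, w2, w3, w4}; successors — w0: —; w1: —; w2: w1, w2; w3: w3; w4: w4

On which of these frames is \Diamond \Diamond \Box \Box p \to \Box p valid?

The schema corresponds to a generalized confluence (Geach) condition: \forall x \forall y \forall z ((x R^2 y \wedge xRz) \to \exists w (y R^2 w \wedge z = w)).
A: condition met.
B: fails — w0R²w1, w0Rw0 but no w with w1R²w and w0=w.
C: fails — w2R²w1, w2Rw1 but no w with w1R²w and w1=w.

A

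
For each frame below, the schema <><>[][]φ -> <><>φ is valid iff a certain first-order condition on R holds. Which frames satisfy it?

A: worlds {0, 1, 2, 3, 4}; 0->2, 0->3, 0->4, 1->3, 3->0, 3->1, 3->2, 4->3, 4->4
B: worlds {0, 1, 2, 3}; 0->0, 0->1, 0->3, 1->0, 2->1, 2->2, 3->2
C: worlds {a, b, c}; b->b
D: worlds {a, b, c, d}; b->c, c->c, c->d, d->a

B, C

Frame correspondent (Sahlqvist): forall x forall y (x R^2 y -> exists w (y R^2 w & x R^2 w)) — i.e. a generalized confluence (Geach) condition.
A: fails — 0R²2 but no w with 2R²w and 0R²w.
B: condition met.
C: condition met.
D: fails — bR²d but no w with dR²w and bR²w.
Valid on: B, C.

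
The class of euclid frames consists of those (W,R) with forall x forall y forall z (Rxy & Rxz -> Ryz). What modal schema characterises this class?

◇r → □◇r

The condition is the Euclidean property. The 5 schema ◇r → □◇r defines it.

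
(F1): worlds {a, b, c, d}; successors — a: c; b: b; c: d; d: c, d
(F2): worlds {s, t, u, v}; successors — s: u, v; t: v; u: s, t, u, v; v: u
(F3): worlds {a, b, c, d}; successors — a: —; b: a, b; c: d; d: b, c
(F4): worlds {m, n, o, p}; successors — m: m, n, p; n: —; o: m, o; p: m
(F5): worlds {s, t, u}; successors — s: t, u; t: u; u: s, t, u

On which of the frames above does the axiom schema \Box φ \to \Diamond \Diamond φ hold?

The schema corresponds to a generalized confluence (Geach) condition: \forall x \exists w (xRw \wedge x R^2 w).
(F1): fails — at a but no w with aRw and aR²w.
(F2): fails — at t but no w with tRw and tR²w.
(F3): fails — at a but no w with aRw and aR²w.
(F4): fails — at n but no w with nRw and nR²w.
(F5): holds.
Valid on: (F5).

(F5)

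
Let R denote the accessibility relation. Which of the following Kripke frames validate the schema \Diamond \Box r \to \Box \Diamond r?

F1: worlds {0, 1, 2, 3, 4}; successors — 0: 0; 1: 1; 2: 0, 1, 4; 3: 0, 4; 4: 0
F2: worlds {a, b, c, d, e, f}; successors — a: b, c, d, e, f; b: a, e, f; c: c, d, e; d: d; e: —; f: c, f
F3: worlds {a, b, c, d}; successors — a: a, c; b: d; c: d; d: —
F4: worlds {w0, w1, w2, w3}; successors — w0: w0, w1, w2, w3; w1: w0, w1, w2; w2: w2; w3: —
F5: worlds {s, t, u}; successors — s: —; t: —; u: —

Frame correspondent (Sahlqvist): \forall x \forall y \forall z (Rxy \wedge Rxz \to \exists w (Ryw \wedge Rzw)) — i.e. convergence.
F1: fails — R20 and R21 but 0 and 1 have no common successor.
F2: fails — Rab and Rae but b and e have no common successor.
F3: fails — Raa and Rac but a and c have no common successor.
F4: fails — Rw0w1 and Rw0w3 but w1 and w3 have no common successor.
F5: condition met.
Valid on: F5.

F5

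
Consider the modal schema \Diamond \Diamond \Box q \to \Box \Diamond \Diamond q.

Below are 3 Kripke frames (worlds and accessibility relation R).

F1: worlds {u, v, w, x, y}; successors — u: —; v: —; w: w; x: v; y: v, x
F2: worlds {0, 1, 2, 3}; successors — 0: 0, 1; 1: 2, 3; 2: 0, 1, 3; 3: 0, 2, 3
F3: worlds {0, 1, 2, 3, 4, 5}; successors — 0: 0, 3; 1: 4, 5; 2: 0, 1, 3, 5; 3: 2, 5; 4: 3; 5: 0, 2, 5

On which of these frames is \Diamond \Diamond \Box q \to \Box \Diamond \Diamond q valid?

Frame correspondent (Sahlqvist): \forall x \forall y \forall z ((x R^2 y \wedge xRz) \to \exists w (yRw \wedge z R^2 w)) — i.e. a generalized confluence (Geach) condition.
F1: fails — yR²v, yRv but no t with vRt and vR²t.
F2: satisfies the condition.
F3: fails — 1R²0, 1R4 but no w with 0Rw and 4R²w.
Valid on: F2.

F2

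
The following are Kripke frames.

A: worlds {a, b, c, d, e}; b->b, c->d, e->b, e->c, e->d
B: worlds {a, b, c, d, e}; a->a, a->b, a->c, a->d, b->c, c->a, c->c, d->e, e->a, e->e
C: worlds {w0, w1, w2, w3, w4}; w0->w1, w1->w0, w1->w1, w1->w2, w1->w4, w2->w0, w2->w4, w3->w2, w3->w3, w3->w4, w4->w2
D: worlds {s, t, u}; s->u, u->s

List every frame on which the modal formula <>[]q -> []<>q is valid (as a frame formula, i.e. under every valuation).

Frame correspondent (Sahlqvist): forall x forall y forall z (Rxy & Rxz -> exists w (Ryw & Rzw)) — i.e. convergence.
A: fails — Rcd and Rcd but d and d have no common successor.
B: fails — Rab and Rad but b and d have no common successor.
C: fails — Rw1w2 and Rw1w0 but w2 and w0 have no common successor.
D: satisfies the condition.
Valid on: D.

D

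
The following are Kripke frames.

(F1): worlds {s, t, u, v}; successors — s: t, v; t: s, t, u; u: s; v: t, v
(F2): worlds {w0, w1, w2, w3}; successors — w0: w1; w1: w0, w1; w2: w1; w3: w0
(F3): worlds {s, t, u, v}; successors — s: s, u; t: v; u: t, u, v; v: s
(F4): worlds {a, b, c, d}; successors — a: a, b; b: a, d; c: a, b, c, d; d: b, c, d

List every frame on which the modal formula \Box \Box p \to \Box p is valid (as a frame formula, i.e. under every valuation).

This is the axiom for density; its first-order frame correspondent is \forall x \forall y (Rxy \to \exists z (Rxz \wedge Rzy)).
(F1): fails — Rus but no z with Ruz and Rzs.
(F2): fails — Rw3w0 but no z with Rw3z and Rzw0.
(F3): fails — Rtv but no z with Rtz and Rzv.
(F4): satisfies the condition.
Valid on: (F4).

(F4)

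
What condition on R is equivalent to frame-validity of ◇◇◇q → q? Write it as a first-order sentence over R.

This is a Sahlqvist (Geach-type) schema ◇^3□^0q → □^0◇^0q.
First-order correspondent: ∀x ∀y (xR³y → ∃w (y = w ∧ x = w)).

∀x ∀y (xR³y → ∃w (y = w ∧ x = w))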